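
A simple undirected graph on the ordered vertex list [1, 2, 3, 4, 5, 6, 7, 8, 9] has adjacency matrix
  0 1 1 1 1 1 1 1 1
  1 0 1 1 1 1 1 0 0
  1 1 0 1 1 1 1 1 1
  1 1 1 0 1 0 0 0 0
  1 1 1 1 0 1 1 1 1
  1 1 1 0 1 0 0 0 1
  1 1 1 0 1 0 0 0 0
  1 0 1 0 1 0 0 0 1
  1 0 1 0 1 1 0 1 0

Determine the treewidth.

A width-4 tree decomposition is:
Bags: B1 = {1, 2, 3, 4, 5}  B2 = {1, 2, 3, 5, 6}  B3 = {1, 2, 3, 5, 7}  B4 = {1, 3, 5, 6, 9}  B5 = {1, 3, 5, 8, 9}
Tree: B1–B2, B2–B3, B2–B4, B4–B5
Each bag holds 5 vertices, so the decomposition has width 4, which upper-bounds the treewidth. For the lower bound, the 5 vertices {1, 3, 5, 8, 9} are pairwise adjacent, and any tree decomposition puts a clique entirely inside one bag — forcing width ≥ 4. Hence tw(G) = 4 exactly.

4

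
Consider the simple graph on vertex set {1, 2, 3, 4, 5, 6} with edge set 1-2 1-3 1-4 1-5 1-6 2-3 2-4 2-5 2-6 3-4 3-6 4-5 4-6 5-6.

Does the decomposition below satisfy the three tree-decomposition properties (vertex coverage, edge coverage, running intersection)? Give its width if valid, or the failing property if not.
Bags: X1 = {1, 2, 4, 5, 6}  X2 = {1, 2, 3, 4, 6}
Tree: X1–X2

Yes; width 4.

Checking the three conditions: (i) the bags cover all of {1, 2, 3, 4, 5, 6}; (ii) for each edge, some bag contains both endpoints; (iii) the bags containing any fixed vertex form a subtree. All hold, so the decomposition is valid with width 5 − 1 = 4.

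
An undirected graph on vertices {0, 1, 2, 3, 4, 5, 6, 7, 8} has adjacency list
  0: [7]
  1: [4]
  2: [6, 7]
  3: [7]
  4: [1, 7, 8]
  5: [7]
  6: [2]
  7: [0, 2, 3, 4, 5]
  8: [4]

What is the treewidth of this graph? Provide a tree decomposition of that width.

Treewidth 1.
One optimal decomposition is:
Bags: B1 = {2, 7}  B2 = {5, 7}  B3 = {4, 7}  B4 = {1, 4}  B5 = {4, 8}  B6 = {2, 6}  B7 = {3, 7}  B8 = {0, 7}
Tree: B1–B2, B2–B3, B3–B4, B3–B5, B1–B6, B1–B7, B7–B8

Every bag has size at most 2, so the width is 2 − 1 = 1 and tw(G) ≤ 1. Any graph with an edge has treewidth ≥ 1, and G has the edge 7–2. The upper and lower bounds meet at 1, so that is the treewidth.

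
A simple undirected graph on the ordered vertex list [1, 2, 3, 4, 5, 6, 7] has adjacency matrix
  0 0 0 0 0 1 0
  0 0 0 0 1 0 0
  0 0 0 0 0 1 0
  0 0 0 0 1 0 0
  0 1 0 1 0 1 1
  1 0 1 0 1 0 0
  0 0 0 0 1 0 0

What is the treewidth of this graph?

1

A width-1 tree decomposition is:
Bags: B1 = {4, 5}  B2 = {5, 7}  B3 = {2, 5}  B4 = {5, 6}  B5 = {3, 6}  B6 = {1, 6}
Tree: B1–B2, B1–B3, B2–B4, B4–B5, B4–B6
Each bag holds 2 vertices, so the decomposition has width 1, which upper-bounds the treewidth. Any graph with an edge has treewidth ≥ 1, and G has the edge 4–5. Hence tw(G) = 1 exactly.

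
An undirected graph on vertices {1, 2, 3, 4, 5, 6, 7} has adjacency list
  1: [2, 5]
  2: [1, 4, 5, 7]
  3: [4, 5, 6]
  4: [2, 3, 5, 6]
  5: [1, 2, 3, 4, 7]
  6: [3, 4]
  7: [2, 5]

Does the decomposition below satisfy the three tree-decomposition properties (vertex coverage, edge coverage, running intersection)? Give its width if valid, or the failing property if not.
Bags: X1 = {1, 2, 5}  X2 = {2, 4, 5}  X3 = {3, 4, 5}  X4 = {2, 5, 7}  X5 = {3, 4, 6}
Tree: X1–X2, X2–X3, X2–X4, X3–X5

Checking the three conditions: (i) the bags cover all of {1, 2, 3, 4, 5, 6, 7}; (ii) for each edge, some bag contains both endpoints; (iii) the bags containing any fixed vertex form a subtree. All hold, so the decomposition is valid with width 3 − 1 = 2.

Yes; width 2.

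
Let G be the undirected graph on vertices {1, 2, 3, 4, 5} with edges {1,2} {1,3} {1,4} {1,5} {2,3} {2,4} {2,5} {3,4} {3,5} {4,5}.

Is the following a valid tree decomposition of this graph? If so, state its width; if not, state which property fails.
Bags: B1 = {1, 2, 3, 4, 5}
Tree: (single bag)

Yes; width 4.

Checking the three conditions: (i) the bags cover all of {1, 2, 3, 4, 5}; (ii) for each edge, some bag contains both endpoints; (iii) the bags containing any fixed vertex form a subtree. All hold, so the decomposition is valid with width 5 − 1 = 4.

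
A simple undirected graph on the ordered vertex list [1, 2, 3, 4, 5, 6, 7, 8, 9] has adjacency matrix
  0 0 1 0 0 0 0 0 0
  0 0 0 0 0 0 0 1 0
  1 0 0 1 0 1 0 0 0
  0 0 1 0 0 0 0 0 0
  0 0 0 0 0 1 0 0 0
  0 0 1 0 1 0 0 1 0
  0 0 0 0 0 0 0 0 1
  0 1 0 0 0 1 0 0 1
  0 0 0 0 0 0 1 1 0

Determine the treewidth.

1

A width-1 tree decomposition is:
Bags: B1 = {6, 8}  B2 = {3, 6}  B3 = {2, 8}  B4 = {5, 6}  B5 = {3, 4}  B6 = {8, 9}  B7 = {1, 3}  B8 = {7, 9}
Tree: B1–B2, B1–B3, B1–B4, B2–B5, B1–B6, B5–B7, B6–B8
Each bag holds 2 vertices, so the decomposition has width 1, which upper-bounds the treewidth. Any graph with an edge has treewidth ≥ 1, and G has the edge 6–8. Hence tw(G) = 1 exactly.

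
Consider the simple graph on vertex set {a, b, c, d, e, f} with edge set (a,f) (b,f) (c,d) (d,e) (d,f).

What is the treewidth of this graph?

A width-1 tree decomposition is:
Bags: B1 = {d, f}  B2 = {b, f}  B3 = {c, d}  B4 = {d, e}  B5 = {a, f}
Tree: B1–B2, B1–B3, B1–B4, B2–B5
The largest bag has 2 vertices, giving width 1; this decomposition certifies tw(G) ≤ 1. Any graph with an edge has treewidth ≥ 1, and G has the edge d–f. Combining the bounds, tw(G) = 1.

1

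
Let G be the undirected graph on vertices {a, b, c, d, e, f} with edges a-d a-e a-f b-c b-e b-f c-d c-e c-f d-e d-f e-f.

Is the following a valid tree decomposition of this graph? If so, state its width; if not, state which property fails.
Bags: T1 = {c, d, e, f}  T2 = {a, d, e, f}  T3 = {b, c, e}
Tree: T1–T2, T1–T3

A tree decomposition must satisfy three properties: every vertex lies in some bag; for every edge, both endpoints lie together in some bag; and for every vertex, the bags containing it form a connected subtree. Here edge (f,b) lies in no bag, so the decomposition is invalid.

No — edge (f,b) lies in no bag.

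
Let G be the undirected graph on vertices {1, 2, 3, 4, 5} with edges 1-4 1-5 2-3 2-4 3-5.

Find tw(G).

A width-2 tree decomposition is:
Bags: B1 = {2, 3, 5}  B2 = {1, 2, 5}  B3 = {1, 2, 4}
Tree: B1–B2, B2–B3
Every bag has size at most 3, so the width is 3 − 1 = 2 and tw(G) ≤ 2. The edges 2–3–5–1–4–2 form a cycle, so G is not a tree and its treewidth is at least 2. The upper and lower bounds meet at 2, so that is the treewidth.

2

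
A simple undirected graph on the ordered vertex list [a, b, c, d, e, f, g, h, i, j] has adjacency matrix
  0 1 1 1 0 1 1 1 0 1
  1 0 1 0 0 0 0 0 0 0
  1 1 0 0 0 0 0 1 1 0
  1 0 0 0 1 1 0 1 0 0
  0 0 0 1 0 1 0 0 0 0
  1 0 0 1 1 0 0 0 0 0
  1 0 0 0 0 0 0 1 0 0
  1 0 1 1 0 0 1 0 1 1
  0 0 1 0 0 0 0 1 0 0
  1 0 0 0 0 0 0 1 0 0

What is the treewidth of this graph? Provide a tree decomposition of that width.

Treewidth 2.
One optimal decomposition is:
Bags: B1 = {a, d, h}  B2 = {a, d, f}  B3 = {a, h, j}  B4 = {d, e, f}  B5 = {a, c, h}  B6 = {c, h, i}  B7 = {a, b, c}  B8 = {a, g, h}
Tree: B1–B2, B1–B3, B2–B4, B3–B5, B5–B6, B5–B7, B1–B8

Every bag has size at most 3, so the width is 3 − 1 = 2 and tw(G) ≤ 2. On the other hand G contains the 3-clique {d, e, f}. A clique must lie in a single bag of any decomposition, so no decomposition can have width below 2. Therefore the treewidth is 2.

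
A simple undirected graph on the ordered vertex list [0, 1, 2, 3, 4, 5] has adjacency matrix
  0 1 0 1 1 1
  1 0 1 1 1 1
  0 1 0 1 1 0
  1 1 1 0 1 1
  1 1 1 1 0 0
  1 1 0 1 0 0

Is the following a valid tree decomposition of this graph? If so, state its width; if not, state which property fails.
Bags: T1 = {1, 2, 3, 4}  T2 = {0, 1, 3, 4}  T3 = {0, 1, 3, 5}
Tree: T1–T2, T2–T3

Yes; width 3.

Every vertex of G appears in some bag (union = {0, 1, 2, 3, 4, 5}); every edge is covered by a bag; and for each vertex v the set of bags containing v is connected in the bag tree. The decomposition is therefore valid. The largest bag has 4 vertices, so the width is 3.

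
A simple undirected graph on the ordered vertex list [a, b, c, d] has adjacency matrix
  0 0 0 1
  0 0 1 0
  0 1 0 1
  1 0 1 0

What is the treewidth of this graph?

A width-1 tree decomposition is:
Bags: B1 = {a, d}  B2 = {c, d}  B3 = {b, c}
Tree: B1–B2, B2–B3
Each bag holds 2 vertices, so the decomposition has width 1, which upper-bounds the treewidth. Since G has at least one edge (e.g. a–d), it is not an edgeless graph, so tw(G) ≥ 1. Combining the bounds, tw(G) = 1.

1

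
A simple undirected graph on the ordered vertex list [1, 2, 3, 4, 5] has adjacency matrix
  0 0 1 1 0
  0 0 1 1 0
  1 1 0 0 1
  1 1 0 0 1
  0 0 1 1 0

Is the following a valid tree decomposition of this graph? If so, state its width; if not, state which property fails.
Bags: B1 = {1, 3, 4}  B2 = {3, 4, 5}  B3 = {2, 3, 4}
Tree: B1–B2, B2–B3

Checking the three conditions: (i) the bags cover all of {1, 2, 3, 4, 5}; (ii) for each edge, some bag contains both endpoints; (iii) the bags containing any fixed vertex form a subtree. All hold, so the decomposition is valid with width 3 − 1 = 2.

Yes; width 2.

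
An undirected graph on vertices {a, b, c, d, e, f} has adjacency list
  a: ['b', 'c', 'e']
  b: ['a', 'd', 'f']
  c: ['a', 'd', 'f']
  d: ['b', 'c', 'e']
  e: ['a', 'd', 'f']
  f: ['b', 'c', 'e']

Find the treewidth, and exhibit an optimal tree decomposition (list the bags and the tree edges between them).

Treewidth 3.
Bags: B1 = {b, c, d, e}  B2 = {a, b, c, e}  B3 = {b, c, e, f}
Tree: B1–B2, B2–B3

The largest bag has 4 vertices, giving width 3; this decomposition certifies tw(G) ≤ 3. For the lower bound: the 4 vertex sets {c,d}, {a,e}, {b}, {f} are disjoint, each induces a connected subgraph, and every pair is joined by at least one edge of G. Contracting each set to a single vertex therefore yields K_{4} as a minor, and since treewidth is minor-monotone, tw(G) ≥ tw(K_{4}) = 3. Hence tw(G) = 3 exactly.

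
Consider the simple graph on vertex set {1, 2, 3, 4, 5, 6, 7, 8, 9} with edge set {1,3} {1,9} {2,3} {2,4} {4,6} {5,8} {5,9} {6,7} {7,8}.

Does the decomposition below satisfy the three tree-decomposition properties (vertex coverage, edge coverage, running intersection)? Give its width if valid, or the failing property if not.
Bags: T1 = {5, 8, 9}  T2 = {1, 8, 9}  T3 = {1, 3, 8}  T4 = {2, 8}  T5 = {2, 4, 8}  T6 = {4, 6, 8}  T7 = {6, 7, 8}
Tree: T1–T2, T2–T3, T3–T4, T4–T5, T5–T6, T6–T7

No — edge (3,2) lies in no bag.

A tree decomposition must satisfy three properties: every vertex lies in some bag; for every edge, both endpoints lie together in some bag; and for every vertex, the bags containing it form a connected subtree. Here edge (3,2) lies in no bag, so the decomposition is invalid.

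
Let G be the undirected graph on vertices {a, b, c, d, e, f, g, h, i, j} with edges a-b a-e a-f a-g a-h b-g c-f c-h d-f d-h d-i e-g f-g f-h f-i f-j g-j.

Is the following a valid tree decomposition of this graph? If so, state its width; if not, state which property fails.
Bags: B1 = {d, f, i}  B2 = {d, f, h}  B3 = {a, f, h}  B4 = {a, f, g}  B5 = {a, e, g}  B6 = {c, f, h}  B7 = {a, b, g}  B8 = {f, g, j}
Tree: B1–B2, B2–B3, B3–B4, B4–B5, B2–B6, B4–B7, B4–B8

Yes; width 2.

Vertex coverage: the bags together contain {a, b, c, d, e, f, g, h, i, j}, the full vertex set. Edge coverage: each edge of G has both endpoints in at least one bag. Running intersection: for every vertex, the bags containing it form a connected subtree. All three properties hold, so this is a valid tree decomposition of width max|bag| − 1 = 2, and hence tw(G) ≤ 2.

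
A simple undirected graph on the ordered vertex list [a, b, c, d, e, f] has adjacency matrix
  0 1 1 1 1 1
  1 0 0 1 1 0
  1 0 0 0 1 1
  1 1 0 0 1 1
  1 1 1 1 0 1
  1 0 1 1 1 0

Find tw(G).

A width-3 tree decomposition is:
Bags: B1 = {a, c, e, f}  B2 = {a, d, e, f}  B3 = {a, b, d, e}
Tree: B1–B2, B2–B3
Each bag holds 4 vertices, so the decomposition has width 3, which upper-bounds the treewidth. On the other hand G contains the 4-clique {a, d, e, f}. A clique must lie in a single bag of any decomposition, so no decomposition can have width below 3. The upper and lower bounds meet at 3, so that is the treewidth.

3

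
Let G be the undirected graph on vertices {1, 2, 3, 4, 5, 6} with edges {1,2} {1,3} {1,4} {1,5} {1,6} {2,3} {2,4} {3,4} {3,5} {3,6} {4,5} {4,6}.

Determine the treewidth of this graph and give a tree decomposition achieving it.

Treewidth 3.
One optimal decomposition is:
Bags: B1 = {1, 2, 3, 4}  B2 = {1, 3, 4, 5}  B3 = {1, 3, 4, 6}
Tree: B1–B2, B2–B3

Every bag has size at most 4, so the width is 4 − 1 = 3 and tw(G) ≤ 3. For the lower bound, the 4 vertices {1, 2, 3, 4} are pairwise adjacent, and any tree decomposition puts a clique entirely inside one bag — forcing width ≥ 3. Therefore the treewidth is 3.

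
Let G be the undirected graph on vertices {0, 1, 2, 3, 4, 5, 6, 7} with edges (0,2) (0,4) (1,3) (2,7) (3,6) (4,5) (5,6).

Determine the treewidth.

1

A width-1 tree decomposition is:
Bags: B1 = {2, 7}  B2 = {0, 2}  B3 = {0, 4}  B4 = {4, 5}  B5 = {5, 6}  B6 = {3, 6}  B7 = {1, 3}
Tree: B1–B2, B2–B3, B3–B4, B4–B5, B5–B6, B6–B7
Each bag holds 2 vertices, so the decomposition has width 1, which upper-bounds the treewidth. Since G has at least one edge (e.g. 7–2), it is not an edgeless graph, so tw(G) ≥ 1. The upper and lower bounds meet at 1, so that is the treewidth.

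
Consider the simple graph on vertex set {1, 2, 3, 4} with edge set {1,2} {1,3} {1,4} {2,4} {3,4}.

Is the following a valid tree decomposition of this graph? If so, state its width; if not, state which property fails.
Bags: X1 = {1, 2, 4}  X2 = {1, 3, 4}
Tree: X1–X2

Vertex coverage: the bags together contain {1, 2, 3, 4}, the full vertex set. Edge coverage: each edge of G has both endpoints in at least one bag. Running intersection: for every vertex, the bags containing it form a connected subtree. All three properties hold, so this is a valid tree decomposition of width max|bag| − 1 = 2, and hence tw(G) ≤ 2.

Yes; width 2.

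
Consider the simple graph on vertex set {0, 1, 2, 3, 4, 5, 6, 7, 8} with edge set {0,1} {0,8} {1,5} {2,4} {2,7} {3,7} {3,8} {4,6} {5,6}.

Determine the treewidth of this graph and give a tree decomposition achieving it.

The largest bag has 3 vertices, giving width 2; this decomposition certifies tw(G) ≤ 2. For the lower bound, G contains the cycle 2–7–3–8–0–1–5–6–4–2, so G is not a forest; only forests have treewidth ≤ 1, hence tw(G) ≥ 2. The upper and lower bounds meet at 2, so that is the treewidth.

Treewidth 2.
Bags: B1 = {2, 3, 7}  B2 = {2, 3, 8}  B3 = {0, 2, 8}  B4 = {0, 1, 2}  B5 = {1, 2, 5}  B6 = {2, 5, 6}  B7 = {2, 4, 6}
Tree: B1–B2, B2–B3, B3–B4, B4–B5, B5–B6, B6–B7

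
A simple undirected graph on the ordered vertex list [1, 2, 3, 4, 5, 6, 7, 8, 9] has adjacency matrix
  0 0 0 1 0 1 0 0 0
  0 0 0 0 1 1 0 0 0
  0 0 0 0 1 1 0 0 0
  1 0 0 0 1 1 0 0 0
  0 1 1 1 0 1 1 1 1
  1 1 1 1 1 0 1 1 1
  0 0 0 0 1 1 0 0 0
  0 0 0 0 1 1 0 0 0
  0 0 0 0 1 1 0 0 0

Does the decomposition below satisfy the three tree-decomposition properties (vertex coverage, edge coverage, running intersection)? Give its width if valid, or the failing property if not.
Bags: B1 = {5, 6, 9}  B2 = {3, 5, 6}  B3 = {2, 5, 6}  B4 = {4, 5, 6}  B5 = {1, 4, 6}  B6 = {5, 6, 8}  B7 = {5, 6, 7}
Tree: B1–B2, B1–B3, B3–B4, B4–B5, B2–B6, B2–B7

Vertex coverage: the bags together contain {1, 2, 3, 4, 5, 6, 7, 8, 9}, the full vertex set. Edge coverage: each edge of G has both endpoints in at least one bag. Running intersection: for every vertex, the bags containing it form a connected subtree. All three properties hold, so this is a valid tree decomposition of width max|bag| − 1 = 2, and hence tw(G) ≤ 2.

Yes; width 2.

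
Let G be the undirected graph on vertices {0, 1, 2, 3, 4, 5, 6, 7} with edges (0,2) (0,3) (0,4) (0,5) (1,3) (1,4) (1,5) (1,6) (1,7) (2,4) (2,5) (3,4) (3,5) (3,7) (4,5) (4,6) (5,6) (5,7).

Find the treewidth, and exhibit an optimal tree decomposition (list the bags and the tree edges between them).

Treewidth 3.
Bags: B1 = {1, 4, 5, 6}  B2 = {1, 3, 4, 5}  B3 = {0, 3, 4, 5}  B4 = {0, 2, 4, 5}  B5 = {1, 3, 5, 7}
Tree: B1–B2, B2–B3, B3–B4, B2–B5

Every bag has size at most 4, so the width is 4 − 1 = 3 and tw(G) ≤ 3. On the other hand G contains the 4-clique {0, 2, 4, 5}. A clique must lie in a single bag of any decomposition, so no decomposition can have width below 3. Hence tw(G) = 3 exactly.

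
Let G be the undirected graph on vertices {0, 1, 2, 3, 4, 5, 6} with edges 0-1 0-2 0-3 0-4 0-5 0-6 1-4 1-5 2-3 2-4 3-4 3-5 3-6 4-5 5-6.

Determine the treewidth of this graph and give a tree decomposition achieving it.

Treewidth 3.
One such decomposition:
Bags: B1 = {0, 3, 4, 5}  B2 = {0, 3, 5, 6}  B3 = {0, 2, 3, 4}  B4 = {0, 1, 4, 5}
Tree: B1–B2, B1–B3, B1–B4

The largest bag has 4 vertices, giving width 3; this decomposition certifies tw(G) ≤ 3. For the lower bound, the 4 vertices {0, 1, 4, 5} are pairwise adjacent, and any tree decomposition puts a clique entirely inside one bag — forcing width ≥ 3. The upper and lower bounds meet at 3, so that is the treewidth.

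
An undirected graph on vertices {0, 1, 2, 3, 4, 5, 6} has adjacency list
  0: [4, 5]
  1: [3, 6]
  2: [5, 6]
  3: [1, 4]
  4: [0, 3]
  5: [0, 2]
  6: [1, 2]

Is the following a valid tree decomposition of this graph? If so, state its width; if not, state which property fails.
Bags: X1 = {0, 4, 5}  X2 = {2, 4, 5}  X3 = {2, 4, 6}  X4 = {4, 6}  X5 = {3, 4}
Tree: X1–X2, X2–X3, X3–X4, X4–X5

No — vertex 1 appears in no bag.

A tree decomposition must satisfy three properties: every vertex lies in some bag; for every edge, both endpoints lie together in some bag; and for every vertex, the bags containing it form a connected subtree. Here vertex 1 appears in no bag, so the decomposition is invalid.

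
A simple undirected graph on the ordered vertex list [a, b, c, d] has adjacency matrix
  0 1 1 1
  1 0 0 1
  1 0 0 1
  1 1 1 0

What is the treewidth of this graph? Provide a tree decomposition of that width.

Treewidth 2.
One such decomposition:
Bags: B1 = {a, c, d}  B2 = {a, b, d}
Tree: B1–B2

The largest bag has 3 vertices, giving width 2; this decomposition certifies tw(G) ≤ 2. On the other hand G contains the 3-clique {a, c, d}. A clique must lie in a single bag of any decomposition, so no decomposition can have width below 2. Therefore the treewidth is 2.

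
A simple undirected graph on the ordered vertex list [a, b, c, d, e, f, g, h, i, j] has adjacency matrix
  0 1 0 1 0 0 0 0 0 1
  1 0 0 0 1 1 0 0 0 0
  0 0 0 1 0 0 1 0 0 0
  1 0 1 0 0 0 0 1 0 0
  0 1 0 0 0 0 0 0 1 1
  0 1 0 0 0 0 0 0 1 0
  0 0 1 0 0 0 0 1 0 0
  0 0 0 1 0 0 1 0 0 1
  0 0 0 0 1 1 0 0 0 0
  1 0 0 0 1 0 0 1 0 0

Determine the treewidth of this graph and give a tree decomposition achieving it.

Treewidth 2.
One optimal decomposition is:
Bags: B1 = {c, d, g}  B2 = {d, g, h}  B3 = {a, d, h}  B4 = {a, h, j}  B5 = {a, b, j}  B6 = {b, e, j}  B7 = {b, e, f}  B8 = {e, f, i}
Tree: B1–B2, B2–B3, B3–B4, B4–B5, B5–B6, B6–B7, B7–B8

Every bag has size at most 3, so the width is 3 − 1 = 2 and tw(G) ≤ 2. The edges c–g–h–d–c form a cycle, so G is not a tree and its treewidth is at least 2. Therefore the treewidth is 2.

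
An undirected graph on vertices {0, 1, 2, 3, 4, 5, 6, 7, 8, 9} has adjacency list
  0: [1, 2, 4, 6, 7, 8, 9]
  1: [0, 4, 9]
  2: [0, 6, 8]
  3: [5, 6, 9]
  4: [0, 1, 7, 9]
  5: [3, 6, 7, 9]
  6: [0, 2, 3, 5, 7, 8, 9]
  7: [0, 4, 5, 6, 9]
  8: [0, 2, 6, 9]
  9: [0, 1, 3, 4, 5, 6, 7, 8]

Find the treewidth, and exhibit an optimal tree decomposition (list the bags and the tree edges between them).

The largest bag has 4 vertices, giving width 3; this decomposition certifies tw(G) ≤ 3. For the lower bound, the 4 vertices {0, 6, 8, 9} are pairwise adjacent, and any tree decomposition puts a clique entirely inside one bag — forcing width ≥ 3. Combining the bounds, tw(G) = 3.

Treewidth 3.
One optimal decomposition is:
Bags: B1 = {0, 6, 7, 9}  B2 = {0, 4, 7, 9}  B3 = {5, 6, 7, 9}  B4 = {3, 5, 6, 9}  B5 = {0, 6, 8, 9}  B6 = {0, 2, 6, 8}  B7 = {0, 1, 4, 9}
Tree: B1–B2, B1–B3, B3–B4, B1–B5, B5–B6, B2–B7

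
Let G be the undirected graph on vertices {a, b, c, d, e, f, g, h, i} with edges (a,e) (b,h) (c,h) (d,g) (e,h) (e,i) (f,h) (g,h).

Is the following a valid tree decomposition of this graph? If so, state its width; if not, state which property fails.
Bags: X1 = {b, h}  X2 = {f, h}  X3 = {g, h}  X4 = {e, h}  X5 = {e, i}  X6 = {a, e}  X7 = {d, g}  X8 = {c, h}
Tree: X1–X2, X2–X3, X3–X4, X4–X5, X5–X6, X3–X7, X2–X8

Yes; width 1.

Checking the three conditions: (i) the bags cover all of {a, b, c, d, e, f, g, h, i}; (ii) for each edge, some bag contains both endpoints; (iii) the bags containing any fixed vertex form a subtree. All hold, so the decomposition is valid with width 2 − 1 = 1.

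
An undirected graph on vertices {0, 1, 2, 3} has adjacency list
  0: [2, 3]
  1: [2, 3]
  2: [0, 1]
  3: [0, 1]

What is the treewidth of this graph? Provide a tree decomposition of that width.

Each bag holds 3 vertices, so the decomposition has width 2, which upper-bounds the treewidth. Since 1–2–0–3–1 is a cycle in G, G is not acyclic. Forests are exactly the graphs of treewidth ≤ 1, so tw(G) ≥ 2. Therefore the treewidth is 2.

Treewidth 2.
Bags: B1 = {0, 1, 2}  B2 = {0, 1, 3}
Tree: B1–B2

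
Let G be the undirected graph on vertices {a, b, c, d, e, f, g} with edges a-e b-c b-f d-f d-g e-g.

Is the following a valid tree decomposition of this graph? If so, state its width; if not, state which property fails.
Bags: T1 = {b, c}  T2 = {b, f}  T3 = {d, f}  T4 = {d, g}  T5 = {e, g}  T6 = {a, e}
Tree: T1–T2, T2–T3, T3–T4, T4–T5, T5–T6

Vertex coverage: the bags together contain {a, b, c, d, e, f, g}, the full vertex set. Edge coverage: each edge of G has both endpoints in at least one bag. Running intersection: for every vertex, the bags containing it form a connected subtree. All three properties hold, so this is a valid tree decomposition of width max|bag| − 1 = 1, and hence tw(G) ≤ 1.

Yes; width 1.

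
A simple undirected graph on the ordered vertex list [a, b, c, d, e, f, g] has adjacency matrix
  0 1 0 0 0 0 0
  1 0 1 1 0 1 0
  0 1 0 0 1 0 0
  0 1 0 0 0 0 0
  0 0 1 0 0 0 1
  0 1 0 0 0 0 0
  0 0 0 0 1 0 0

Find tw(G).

A width-1 tree decomposition is:
Bags: B1 = {b, c}  B2 = {a, b}  B3 = {c, e}  B4 = {b, f}  B5 = {b, d}  B6 = {e, g}
Tree: B1–B2, B1–B3, B2–B4, B1–B5, B3–B6
Every bag has size at most 2, so the width is 2 − 1 = 1 and tw(G) ≤ 1. Any graph with an edge has treewidth ≥ 1, and G has the edge b–c. Hence tw(G) = 1 exactly.

1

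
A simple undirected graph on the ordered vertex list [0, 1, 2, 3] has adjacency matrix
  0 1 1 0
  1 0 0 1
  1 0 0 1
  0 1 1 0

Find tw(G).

A width-2 tree decomposition is:
Bags: B1 = {0, 1, 2}  B2 = {1, 2, 3}
Tree: B1–B2
Every bag has size at most 3, so the width is 3 − 1 = 2 and tw(G) ≤ 2. For the lower bound, G contains the cycle 1–0–2–3–1, so G is not a forest; only forests have treewidth ≤ 1, hence tw(G) ≥ 2. The upper and lower bounds meet at 2, so that is the treewidth.

2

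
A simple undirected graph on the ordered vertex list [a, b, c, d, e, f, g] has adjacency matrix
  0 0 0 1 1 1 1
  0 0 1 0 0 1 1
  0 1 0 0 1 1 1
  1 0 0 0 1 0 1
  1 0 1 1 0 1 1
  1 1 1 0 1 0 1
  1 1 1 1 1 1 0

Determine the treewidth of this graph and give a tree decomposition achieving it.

Treewidth 3.
One such decomposition:
Bags: B1 = {c, e, f, g}  B2 = {a, e, f, g}  B3 = {a, d, e, g}  B4 = {b, c, f, g}
Tree: B1–B2, B2–B3, B1–B4

Each bag holds 4 vertices, so the decomposition has width 3, which upper-bounds the treewidth. For the lower bound, the 4 vertices {a, d, e, g} are pairwise adjacent, and any tree decomposition puts a clique entirely inside one bag — forcing width ≥ 3. Combining the bounds, tw(G) = 3.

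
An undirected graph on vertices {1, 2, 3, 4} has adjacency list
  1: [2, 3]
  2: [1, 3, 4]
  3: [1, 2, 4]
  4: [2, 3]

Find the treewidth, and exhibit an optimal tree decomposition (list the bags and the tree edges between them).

The largest bag has 3 vertices, giving width 2; this decomposition certifies tw(G) ≤ 2. For the lower bound, the 3 vertices {1, 2, 3} are pairwise adjacent, and any tree decomposition puts a clique entirely inside one bag — forcing width ≥ 2. The upper and lower bounds meet at 2, so that is the treewidth.

Treewidth 2.
Bags: B1 = {1, 2, 3}  B2 = {2, 3, 4}
Tree: B1–B2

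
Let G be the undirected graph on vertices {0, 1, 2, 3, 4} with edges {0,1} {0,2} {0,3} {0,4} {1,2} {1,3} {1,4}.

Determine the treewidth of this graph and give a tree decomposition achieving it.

Each bag holds 3 vertices, so the decomposition has width 2, which upper-bounds the treewidth. On the other hand G contains the 3-clique {0, 1, 2}. A clique must lie in a single bag of any decomposition, so no decomposition can have width below 2. Hence tw(G) = 2 exactly.

Treewidth 2.
One such decomposition:
Bags: B1 = {0, 1, 3}  B2 = {0, 1, 4}  B3 = {0, 1, 2}
Tree: B1–B2, B1–B3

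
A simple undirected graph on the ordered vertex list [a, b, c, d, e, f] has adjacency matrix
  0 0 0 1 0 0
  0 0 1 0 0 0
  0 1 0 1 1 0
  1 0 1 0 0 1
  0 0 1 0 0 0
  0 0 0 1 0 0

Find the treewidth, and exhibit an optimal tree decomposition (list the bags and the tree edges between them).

The largest bag has 2 vertices, giving width 1; this decomposition certifies tw(G) ≤ 1. G has an edge, so its treewidth is at least 1. Therefore the treewidth is 1.

Treewidth 1.
One such decomposition:
Bags: B1 = {c, d}  B2 = {b, c}  B3 = {d, f}  B4 = {a, d}  B5 = {c, e}
Tree: B1–B2, B1–B3, B3–B4, B2–B5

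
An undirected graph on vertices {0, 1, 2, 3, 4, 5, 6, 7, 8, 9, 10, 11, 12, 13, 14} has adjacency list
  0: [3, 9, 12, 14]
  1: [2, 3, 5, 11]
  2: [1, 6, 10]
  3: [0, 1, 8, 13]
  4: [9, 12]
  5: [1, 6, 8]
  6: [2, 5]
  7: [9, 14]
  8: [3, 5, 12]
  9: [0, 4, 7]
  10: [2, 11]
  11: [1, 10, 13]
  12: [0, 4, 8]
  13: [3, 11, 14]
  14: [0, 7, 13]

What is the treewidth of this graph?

A width-3 tree decomposition is:
Bags: B1 = {2, 6, 10, 11}  B2 = {1, 2, 6, 11}  B3 = {1, 5, 6, 11}  B4 = {1, 5, 11, 13}  B5 = {1, 3, 5, 13}  B6 = {3, 5, 8, 13}  B7 = {3, 8, 13, 14}  B8 = {0, 3, 8, 14}  B9 = {0, 8, 12, 14}  B10 = {0, 7, 12, 14}  B11 = {0, 7, 9, 12}  B12 = {4, 7, 9, 12}
Tree: B1–B2, B2–B3, B3–B4, B4–B5, B5–B6, B6–B7, B7–B8, B8–B9, B9–B10, B10–B11, B11–B12
Every bag has size at most 4, so the width is 4 − 1 = 3 and tw(G) ≤ 3. For the lower bound: the 4 vertex sets {2,6,10}, {11}, {1}, {3,5,8,13} are disjoint, each induces a connected subgraph, and every pair is joined by at least one edge of G. Contracting each set to a single vertex therefore yields K_{4} as a minor, and since treewidth is minor-monotone, tw(G) ≥ tw(K_{4}) = 3. Hence tw(G) = 3 exactly.

3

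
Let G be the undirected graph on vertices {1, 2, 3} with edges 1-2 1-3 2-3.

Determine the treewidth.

A width-2 tree decomposition is:
Bags: B1 = {1, 2, 3}
Tree: (single bag)
A single bag containing all 3 vertices is trivially a valid decomposition of width 2. For the lower bound, the 3 vertices {1, 2, 3} are pairwise adjacent, and any tree decomposition puts a clique entirely inside one bag — forcing width ≥ 2. Therefore the treewidth is 2.

2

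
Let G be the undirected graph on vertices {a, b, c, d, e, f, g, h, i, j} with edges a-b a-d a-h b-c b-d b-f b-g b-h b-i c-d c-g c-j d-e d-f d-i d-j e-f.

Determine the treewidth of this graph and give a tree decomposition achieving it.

Treewidth 2.
One such decomposition:
Bags: B1 = {b, c, d}  B2 = {a, b, d}  B3 = {a, b, h}  B4 = {b, c, g}  B5 = {b, d, i}  B6 = {c, d, j}  B7 = {b, d, f}  B8 = {d, e, f}
Tree: B1–B2, B2–B3, B1–B4, B1–B5, B1–B6, B2–B7, B7–B8

The largest bag has 3 vertices, giving width 2; this decomposition certifies tw(G) ≤ 2. For the lower bound, the 3 vertices {c, d, j} are pairwise adjacent, and any tree decomposition puts a clique entirely inside one bag — forcing width ≥ 2. Hence tw(G) = 2 exactly.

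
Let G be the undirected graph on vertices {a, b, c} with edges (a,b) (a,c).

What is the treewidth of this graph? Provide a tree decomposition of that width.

The largest bag has 2 vertices, giving width 1; this decomposition certifies tw(G) ≤ 1. Since G has at least one edge (e.g. b–a), it is not an edgeless graph, so tw(G) ≥ 1. Therefore the treewidth is 1.

Treewidth 1.
One optimal decomposition is:
Bags: B1 = {a, b}  B2 = {a, c}
Tree: B1–B2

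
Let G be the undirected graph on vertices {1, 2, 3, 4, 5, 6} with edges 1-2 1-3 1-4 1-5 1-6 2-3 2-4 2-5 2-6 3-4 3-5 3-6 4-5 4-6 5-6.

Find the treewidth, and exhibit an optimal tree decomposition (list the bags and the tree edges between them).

With just one bag of size 6, the width is 6 − 1 = 5, so tw(G) ≤ 5. On the other hand G contains the 6-clique {1, 2, 3, 4, 5, 6}. A clique must lie in a single bag of any decomposition, so no decomposition can have width below 5. Combining the bounds, tw(G) = 5.

Treewidth 5.
One optimal decomposition is:
Bags: B1 = {1, 2, 3, 4, 5, 6}
Tree: (single bag)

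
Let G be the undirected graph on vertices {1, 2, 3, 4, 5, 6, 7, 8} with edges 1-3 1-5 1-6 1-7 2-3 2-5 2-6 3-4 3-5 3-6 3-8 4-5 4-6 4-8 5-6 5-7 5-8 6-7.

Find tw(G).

3

A width-3 tree decomposition is:
Bags: B1 = {2, 3, 5, 6}  B2 = {3, 4, 5, 6}  B3 = {3, 4, 5, 8}  B4 = {1, 3, 5, 6}  B5 = {1, 5, 6, 7}
Tree: B1–B2, B2–B3, B1–B4, B4–B5
Every bag has size at most 4, so the width is 4 − 1 = 3 and tw(G) ≤ 3. On the other hand G contains the 4-clique {3, 4, 5, 8}. A clique must lie in a single bag of any decomposition, so no decomposition can have width below 3. Therefore the treewidth is 3.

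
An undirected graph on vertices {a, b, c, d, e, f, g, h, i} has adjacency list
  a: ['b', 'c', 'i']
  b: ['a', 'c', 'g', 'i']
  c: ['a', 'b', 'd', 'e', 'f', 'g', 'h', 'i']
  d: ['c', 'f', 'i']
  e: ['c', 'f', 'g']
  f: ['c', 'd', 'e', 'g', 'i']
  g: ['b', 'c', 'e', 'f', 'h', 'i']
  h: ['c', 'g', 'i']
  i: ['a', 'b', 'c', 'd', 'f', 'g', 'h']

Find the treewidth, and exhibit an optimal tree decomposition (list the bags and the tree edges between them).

Treewidth 3.
Bags: B1 = {a, b, c, i}  B2 = {b, c, g, i}  B3 = {c, g, h, i}  B4 = {c, f, g, i}  B5 = {c, e, f, g}  B6 = {c, d, f, i}
Tree: B1–B2, B2–B3, B2–B4, B4–B5, B4–B6

The largest bag has 4 vertices, giving width 3; this decomposition certifies tw(G) ≤ 3. For the lower bound, the 4 vertices {c, e, f, g} are pairwise adjacent, and any tree decomposition puts a clique entirely inside one bag — forcing width ≥ 3. Therefore the treewidth is 3.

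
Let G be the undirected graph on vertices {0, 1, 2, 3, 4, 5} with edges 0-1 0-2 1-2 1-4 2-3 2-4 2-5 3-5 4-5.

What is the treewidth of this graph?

2

A width-2 tree decomposition is:
Bags: B1 = {1, 2, 4}  B2 = {2, 4, 5}  B3 = {0, 1, 2}  B4 = {2, 3, 5}
Tree: B1–B2, B1–B3, B2–B4
Every bag has size at most 3, so the width is 3 − 1 = 2 and tw(G) ≤ 2. On the other hand G contains the 3-clique {0, 1, 2}. A clique must lie in a single bag of any decomposition, so no decomposition can have width below 2. Hence tw(G) = 2 exactly.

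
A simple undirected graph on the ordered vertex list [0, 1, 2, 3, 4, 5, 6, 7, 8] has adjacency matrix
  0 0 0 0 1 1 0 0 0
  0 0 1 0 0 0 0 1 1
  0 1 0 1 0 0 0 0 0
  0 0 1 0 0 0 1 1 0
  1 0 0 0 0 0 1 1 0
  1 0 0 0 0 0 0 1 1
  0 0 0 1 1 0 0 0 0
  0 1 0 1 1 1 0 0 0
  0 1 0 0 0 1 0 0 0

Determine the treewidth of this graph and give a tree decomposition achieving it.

Every bag has size at most 4, so the width is 4 − 1 = 3 and tw(G) ≤ 3. For the lower bound: the 4 vertex sets {0,4,6}, {5}, {7}, {1,2,3,8} are disjoint, each induces a connected subgraph, and every pair is joined by at least one edge of G. Contracting each set to a single vertex therefore yields K_{4} as a minor, and since treewidth is minor-monotone, tw(G) ≥ tw(K_{4}) = 3. Therefore the treewidth is 3.

Treewidth 3.
One such decomposition:
Bags: B1 = {0, 4, 5, 6}  B2 = {4, 5, 6, 7}  B3 = {3, 5, 6, 7}  B4 = {3, 5, 7, 8}  B5 = {1, 3, 7, 8}  B6 = {1, 2, 3, 8}
Tree: B1–B2, B2–B3, B3–B4, B4–B5, B5–B6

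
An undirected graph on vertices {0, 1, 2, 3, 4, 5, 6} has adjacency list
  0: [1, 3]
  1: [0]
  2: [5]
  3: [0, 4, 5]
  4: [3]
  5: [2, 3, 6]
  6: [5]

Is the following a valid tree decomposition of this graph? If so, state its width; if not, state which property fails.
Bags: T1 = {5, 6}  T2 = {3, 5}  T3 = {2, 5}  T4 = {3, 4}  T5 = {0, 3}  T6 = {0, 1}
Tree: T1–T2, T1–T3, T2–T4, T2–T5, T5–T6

Vertex coverage: the bags together contain {0, 1, 2, 3, 4, 5, 6}, the full vertex set. Edge coverage: each edge of G has both endpoints in at least one bag. Running intersection: for every vertex, the bags containing it form a connected subtree. All three properties hold, so this is a valid tree decomposition of width max|bag| − 1 = 1, and hence tw(G) ≤ 1.

Yes; width 1.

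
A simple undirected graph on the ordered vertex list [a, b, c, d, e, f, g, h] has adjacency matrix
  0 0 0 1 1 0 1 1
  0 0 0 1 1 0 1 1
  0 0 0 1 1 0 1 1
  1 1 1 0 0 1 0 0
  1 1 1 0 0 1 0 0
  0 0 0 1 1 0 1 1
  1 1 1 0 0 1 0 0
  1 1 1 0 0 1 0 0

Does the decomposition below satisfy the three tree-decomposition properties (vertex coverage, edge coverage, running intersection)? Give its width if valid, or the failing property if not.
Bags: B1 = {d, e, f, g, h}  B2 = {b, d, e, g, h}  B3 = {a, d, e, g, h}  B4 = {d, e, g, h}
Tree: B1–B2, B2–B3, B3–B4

No — vertex c appears in no bag.

A tree decomposition must satisfy three properties: every vertex lies in some bag; for every edge, both endpoints lie together in some bag; and for every vertex, the bags containing it form a connected subtree. Here vertex c appears in no bag, so the decomposition is invalid.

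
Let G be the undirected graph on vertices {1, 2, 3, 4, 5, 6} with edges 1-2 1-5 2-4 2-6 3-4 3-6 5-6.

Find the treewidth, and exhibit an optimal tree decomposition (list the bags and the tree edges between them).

Each bag holds 3 vertices, so the decomposition has width 2, which upper-bounds the treewidth. For the lower bound, G contains the cycle 3–4–2–6–3, so G is not a forest; only forests have treewidth ≤ 1, hence tw(G) ≥ 2. Combining the bounds, tw(G) = 2.

Treewidth 2.
One such decomposition:
Bags: B1 = {3, 4, 6}  B2 = {2, 4, 6}  B3 = {2, 5, 6}  B4 = {1, 2, 5}
Tree: B1–B2, B2–B3, B3–B4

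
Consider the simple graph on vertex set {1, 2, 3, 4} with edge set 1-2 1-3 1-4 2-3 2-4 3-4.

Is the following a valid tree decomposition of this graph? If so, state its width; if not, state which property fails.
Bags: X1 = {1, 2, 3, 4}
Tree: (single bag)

Every vertex of G appears in some bag (union = {1, 2, 3, 4}); every edge is covered by a bag; and for each vertex v the set of bags containing v is connected in the bag tree. The decomposition is therefore valid. The largest bag has 4 vertices, so the width is 3.

Yes; width 3.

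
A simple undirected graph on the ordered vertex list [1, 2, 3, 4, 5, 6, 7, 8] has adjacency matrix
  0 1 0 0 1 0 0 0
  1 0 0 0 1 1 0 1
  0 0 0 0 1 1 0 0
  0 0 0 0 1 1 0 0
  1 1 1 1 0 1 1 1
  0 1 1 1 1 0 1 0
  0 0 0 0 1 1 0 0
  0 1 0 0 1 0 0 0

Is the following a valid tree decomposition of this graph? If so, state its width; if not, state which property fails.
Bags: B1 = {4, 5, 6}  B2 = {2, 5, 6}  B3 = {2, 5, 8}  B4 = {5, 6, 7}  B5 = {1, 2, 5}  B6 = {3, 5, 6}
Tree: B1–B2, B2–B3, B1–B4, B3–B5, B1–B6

Yes; width 2.

Every vertex of G appears in some bag (union = {1, 2, 3, 4, 5, 6, 7, 8}); every edge is covered by a bag; and for each vertex v the set of bags containing v is connected in the bag tree. The decomposition is therefore valid. The largest bag has 3 vertices, so the width is 2.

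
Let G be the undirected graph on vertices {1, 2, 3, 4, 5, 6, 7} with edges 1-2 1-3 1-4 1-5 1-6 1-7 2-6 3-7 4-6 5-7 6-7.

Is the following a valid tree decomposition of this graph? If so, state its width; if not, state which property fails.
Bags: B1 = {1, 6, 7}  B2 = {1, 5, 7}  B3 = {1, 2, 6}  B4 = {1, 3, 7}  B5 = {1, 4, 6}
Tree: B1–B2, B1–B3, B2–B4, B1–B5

Checking the three conditions: (i) the bags cover all of {1, 2, 3, 4, 5, 6, 7}; (ii) for each edge, some bag contains both endpoints; (iii) the bags containing any fixed vertex form a subtree. All hold, so the decomposition is valid with width 3 − 1 = 2.

Yes; width 2.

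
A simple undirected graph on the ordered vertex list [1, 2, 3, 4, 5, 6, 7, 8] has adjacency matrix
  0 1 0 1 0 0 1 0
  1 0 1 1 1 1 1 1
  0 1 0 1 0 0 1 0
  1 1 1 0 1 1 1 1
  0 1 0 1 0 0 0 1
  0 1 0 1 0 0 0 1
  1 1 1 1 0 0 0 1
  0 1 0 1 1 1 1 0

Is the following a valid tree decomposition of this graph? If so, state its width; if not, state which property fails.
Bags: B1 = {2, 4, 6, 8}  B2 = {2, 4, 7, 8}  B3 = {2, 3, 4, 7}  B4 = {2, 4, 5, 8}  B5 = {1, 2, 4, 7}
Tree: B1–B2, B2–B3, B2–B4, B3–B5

Yes; width 3.

Vertex coverage: the bags together contain {1, 2, 3, 4, 5, 6, 7, 8}, the full vertex set. Edge coverage: each edge of G has both endpoints in at least one bag. Running intersection: for every vertex, the bags containing it form a connected subtree. All three properties hold, so this is a valid tree decomposition of width max|bag| − 1 = 3, and hence tw(G) ≤ 3.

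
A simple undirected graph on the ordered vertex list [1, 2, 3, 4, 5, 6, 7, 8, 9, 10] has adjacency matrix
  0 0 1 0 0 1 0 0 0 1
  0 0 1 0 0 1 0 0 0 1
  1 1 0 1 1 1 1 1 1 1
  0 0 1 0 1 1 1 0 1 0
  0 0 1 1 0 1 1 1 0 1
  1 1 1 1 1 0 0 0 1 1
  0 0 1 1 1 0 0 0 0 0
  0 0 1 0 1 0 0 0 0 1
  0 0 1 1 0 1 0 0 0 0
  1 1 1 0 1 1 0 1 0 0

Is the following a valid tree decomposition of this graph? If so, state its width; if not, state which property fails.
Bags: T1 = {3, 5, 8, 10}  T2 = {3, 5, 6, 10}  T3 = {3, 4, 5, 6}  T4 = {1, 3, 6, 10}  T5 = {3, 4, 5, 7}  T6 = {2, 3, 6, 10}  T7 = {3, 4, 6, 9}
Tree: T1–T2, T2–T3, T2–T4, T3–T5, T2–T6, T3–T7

Yes; width 3.

Checking the three conditions: (i) the bags cover all of {1, 2, 3, 4, 5, 6, 7, 8, 9, 10}; (ii) for each edge, some bag contains both endpoints; (iii) the bags containing any fixed vertex form a subtree. All hold, so the decomposition is valid with width 4 − 1 = 3.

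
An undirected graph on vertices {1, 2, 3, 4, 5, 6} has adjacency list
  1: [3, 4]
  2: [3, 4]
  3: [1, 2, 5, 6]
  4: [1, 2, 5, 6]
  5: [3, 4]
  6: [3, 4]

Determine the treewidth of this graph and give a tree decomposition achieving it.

Treewidth 2.
Bags: B1 = {2, 3, 4}  B2 = {3, 4, 6}  B3 = {3, 4, 5}  B4 = {1, 3, 4}
Tree: B1–B2, B2–B3, B3–B4

Every bag has size at most 3, so the width is 3 − 1 = 2 and tw(G) ≤ 2. The edges 3–2–4–6–3 form a cycle, so G is not a tree and its treewidth is at least 2. Therefore the treewidth is 2.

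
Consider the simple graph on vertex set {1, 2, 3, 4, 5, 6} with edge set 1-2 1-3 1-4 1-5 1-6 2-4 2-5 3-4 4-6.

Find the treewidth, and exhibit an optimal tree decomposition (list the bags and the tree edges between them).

Treewidth 2.
One optimal decomposition is:
Bags: B1 = {1, 2, 4}  B2 = {1, 4, 6}  B3 = {1, 3, 4}  B4 = {1, 2, 5}
Tree: B1–B2, B2–B3, B1–B4

The largest bag has 3 vertices, giving width 2; this decomposition certifies tw(G) ≤ 2. For the lower bound, the 3 vertices {1, 2, 4} are pairwise adjacent, and any tree decomposition puts a clique entirely inside one bag — forcing width ≥ 2. The upper and lower bounds meet at 2, so that is the treewidth.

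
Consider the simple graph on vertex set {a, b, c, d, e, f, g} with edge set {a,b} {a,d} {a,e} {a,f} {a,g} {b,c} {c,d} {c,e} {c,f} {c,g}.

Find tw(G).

A width-2 tree decomposition is:
Bags: B1 = {a, b, c}  B2 = {a, c, d}  B3 = {a, c, e}  B4 = {a, c, g}  B5 = {a, c, f}
Tree: B1–B2, B2–B3, B3–B4, B4–B5
Each bag holds 3 vertices, so the decomposition has width 2, which upper-bounds the treewidth. The edges a–b–c–d–a form a cycle, so G is not a tree and its treewidth is at least 2. Hence tw(G) = 2 exactly.

2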